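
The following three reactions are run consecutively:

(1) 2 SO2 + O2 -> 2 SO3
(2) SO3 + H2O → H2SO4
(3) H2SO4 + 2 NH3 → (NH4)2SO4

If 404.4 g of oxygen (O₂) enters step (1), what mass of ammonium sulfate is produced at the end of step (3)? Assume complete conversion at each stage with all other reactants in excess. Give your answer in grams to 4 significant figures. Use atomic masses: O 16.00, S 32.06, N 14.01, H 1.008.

3340 g

M(O2) = 2(16.00) = 32.00 g/mol.
M((NH4)2SO4) = 2(14.01) + 8(1.008) + 32.06 + 4(16.00) = 132.144 g/mol.
n(O2) = 404.4 / 32.00 = 12.637 mol.
Reaction (1): O2→SO3 ratio 1:2 ⇒ n(SO3) = 25.275 mol.
Reaction (2): SO3→H2SO4 ratio 1:1 ⇒ n(H2SO4) = 25.275 mol.
Reaction (3): H2SO4→(NH4)2SO4 ratio 1:1 ⇒ n((NH4)2SO4) = 25.275 mol.
Mass of (NH4)2SO4 = 25.275 × 132.144 = 3339.9 g.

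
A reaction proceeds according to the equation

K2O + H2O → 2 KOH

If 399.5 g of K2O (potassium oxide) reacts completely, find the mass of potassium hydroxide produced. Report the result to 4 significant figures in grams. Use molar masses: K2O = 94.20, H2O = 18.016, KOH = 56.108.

475.9 g

n(K2O) = 399.50 g / 94.20 g/mol = 4.2410 mol.
From the equation the K2O:KOH mole ratio is 1:2, so n(KOH) = 4.2410 × 2/1 = 8.4820 mol.
Mass of KOH = 8.4820 mol × 56.108 g/mol = 475.91 g.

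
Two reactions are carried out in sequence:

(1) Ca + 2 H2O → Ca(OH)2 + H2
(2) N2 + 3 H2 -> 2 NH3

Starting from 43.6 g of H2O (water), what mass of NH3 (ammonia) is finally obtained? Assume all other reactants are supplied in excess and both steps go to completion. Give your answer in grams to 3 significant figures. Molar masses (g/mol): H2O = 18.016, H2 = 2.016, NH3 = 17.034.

n(H2O) = 43.60 / 18.016 = 2.420 mol.
Step 1 gives a 2:1 ratio of H2O to H2, so n(H2) = 1.210 mol.
In step 2 the H2:NH3 ratio is 3:2, so n(NH3) = 0.8067 mol.
Mass of NH3 = 0.8067 × 17.034 = 13.74 g.

13.7 g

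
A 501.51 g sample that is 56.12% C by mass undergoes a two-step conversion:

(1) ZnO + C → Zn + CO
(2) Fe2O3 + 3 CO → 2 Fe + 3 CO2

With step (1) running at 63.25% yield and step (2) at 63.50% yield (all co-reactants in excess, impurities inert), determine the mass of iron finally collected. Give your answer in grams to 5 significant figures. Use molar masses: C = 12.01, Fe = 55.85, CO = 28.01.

350.45 g

Pure C = 501.51 × 0.5612 = 281.447 g.
n(C) = 281.447 / 12.01 = 23.4344 mol.
Step 1 (C:CO = 1:1): theoretical n(CO) = 23.4344 mol; at 63.25% yield, n(CO) = 14.8223 mol.
Step 2 (CO:Fe = 3:2): theoretical n(Fe) = 9.88151 mol, so theoretical mass = 9.88151 × 55.85 = 551.883 g.
At 63.50% yield, actual mass of Fe = 551.883 × 0.6350 = 350.445 g.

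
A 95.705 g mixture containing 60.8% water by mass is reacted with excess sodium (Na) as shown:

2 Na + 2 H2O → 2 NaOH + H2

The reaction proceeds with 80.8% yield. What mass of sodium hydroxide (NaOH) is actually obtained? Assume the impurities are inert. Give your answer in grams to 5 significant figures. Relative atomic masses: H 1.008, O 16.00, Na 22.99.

104.38 g

Pure H2O available = 95.705 g × 0.608 = 58.1886 g.
M(H2O) = 2(1.008) + 16.00 = 18.016 g/mol.
M(NaOH) = 22.99 + 16.00 + 1.008 = 39.998 g/mol.
n(H2O) = 58.1886 g / 18.016 g/mol = 3.22983 mol.
From the equation the H2O:NaOH mole ratio is 2:2, so n(NaOH) = 3.22983 × 2/2 = 3.22983 mol.
Mass of NaOH = 3.22983 mol × 39.998 g/mol = 129.187 g.
Actual mass collected = 129.187 g × 0.808 = 104.383 g.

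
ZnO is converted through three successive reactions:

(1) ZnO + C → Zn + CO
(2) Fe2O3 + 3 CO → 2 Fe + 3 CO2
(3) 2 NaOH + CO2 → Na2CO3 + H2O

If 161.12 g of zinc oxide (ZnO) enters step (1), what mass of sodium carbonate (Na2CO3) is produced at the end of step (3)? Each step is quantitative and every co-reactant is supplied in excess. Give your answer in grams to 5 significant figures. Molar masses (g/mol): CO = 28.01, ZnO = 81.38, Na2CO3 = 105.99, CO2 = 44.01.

n(ZnO) = 161.12 / 81.38 = 1.97985 mol.
Reaction (1): ZnO→CO ratio 1:1 ⇒ n(CO) = 1.97985 mol.
Reaction (2): CO→CO2 ratio 3:3 ⇒ n(CO2) = 1.97985 mol.
Reaction (3): CO2→Na2CO3 ratio 1:1 ⇒ n(Na2CO3) = 1.97985 mol.
Mass of Na2CO3 = 1.97985 × 105.99 = 209.844 g.

209.84 g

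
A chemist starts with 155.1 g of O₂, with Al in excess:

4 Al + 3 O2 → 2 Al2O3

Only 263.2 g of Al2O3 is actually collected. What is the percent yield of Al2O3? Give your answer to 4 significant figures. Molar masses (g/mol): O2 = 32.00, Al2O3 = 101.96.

n(O2) = 155.10 g / 32.00 g/mol = 4.8469 mol.
From the equation the O2:Al2O3 mole ratio is 3:2, so n(Al2O3) = 4.8469 × 2/3 = 3.2312 mol.
Mass of Al2O3 = 3.2312 mol × 101.96 g/mol = 329.46 g.
This is the theoretical yield. Percent yield = 263.2 g / 329.46 g × 100% = 79.889%.

79.89 %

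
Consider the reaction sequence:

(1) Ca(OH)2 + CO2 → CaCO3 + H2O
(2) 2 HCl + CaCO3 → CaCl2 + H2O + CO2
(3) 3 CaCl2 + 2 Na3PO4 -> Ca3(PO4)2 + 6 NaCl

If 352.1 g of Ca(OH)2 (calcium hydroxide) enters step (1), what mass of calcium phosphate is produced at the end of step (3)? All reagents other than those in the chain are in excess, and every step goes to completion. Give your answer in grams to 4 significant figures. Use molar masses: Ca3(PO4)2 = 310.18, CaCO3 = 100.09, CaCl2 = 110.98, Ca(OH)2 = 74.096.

491.3 g

n(Ca(OH)2) = 352.1 / 74.096 = 4.7519 mol.
Reaction (1): Ca(OH)2→CaCO3 ratio 1:1 ⇒ n(CaCO3) = 4.7519 mol.
Reaction (2): CaCO3→CaCl2 ratio 1:1 ⇒ n(CaCl2) = 4.7519 mol.
Reaction (3): CaCl2→Ca3(PO4)2 ratio 3:1 ⇒ n(Ca3(PO4)2) = 1.5840 mol.
Mass of Ca3(PO4)2 = 1.5840 × 310.18 = 491.32 g.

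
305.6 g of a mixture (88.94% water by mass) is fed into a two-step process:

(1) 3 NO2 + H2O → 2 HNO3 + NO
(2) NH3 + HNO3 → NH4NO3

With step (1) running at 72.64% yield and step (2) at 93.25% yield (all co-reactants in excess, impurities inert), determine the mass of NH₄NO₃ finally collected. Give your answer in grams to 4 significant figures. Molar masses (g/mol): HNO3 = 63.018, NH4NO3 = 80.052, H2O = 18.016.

1636 g

Pure H2O = 305.6 × 0.8894 = 271.80 g.
n(H2O) = 271.80 / 18.016 = 15.087 mol.
Step 1 (H2O:HNO3 = 1:2): theoretical n(HNO3) = 30.173 mol; at 72.64% yield, n(HNO3) = 21.918 mol.
Step 2 (HNO3:NH4NO3 = 1:1): theoretical n(NH4NO3) = 21.918 mol, so theoretical mass = 21.918 × 80.052 = 1754.6 g.
At 93.25% yield, actual mass of NH4NO3 = 1754.6 × 0.9325 = 1636.1 g.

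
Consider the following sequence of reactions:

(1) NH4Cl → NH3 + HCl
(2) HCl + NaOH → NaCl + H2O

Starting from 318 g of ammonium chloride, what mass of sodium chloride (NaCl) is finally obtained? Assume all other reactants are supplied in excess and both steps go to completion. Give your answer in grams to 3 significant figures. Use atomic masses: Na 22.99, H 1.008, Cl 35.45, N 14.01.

347 g

M(NH4Cl) = 14.01 + 4(1.008) + 35.45 = 53.492 g/mol.
M(NaCl) = 22.99 + 35.45 = 58.44 g/mol.
n(NH4Cl) = 318.0 / 53.492 = 5.945 mol.
Step 1 gives a 1:1 ratio of NH4Cl to HCl, so n(HCl) = 5.945 mol.
In step 2 the HCl:NaCl ratio is 1:1, so n(NaCl) = 5.945 mol.
Mass of NaCl = 5.945 × 58.44 = 347.4 g.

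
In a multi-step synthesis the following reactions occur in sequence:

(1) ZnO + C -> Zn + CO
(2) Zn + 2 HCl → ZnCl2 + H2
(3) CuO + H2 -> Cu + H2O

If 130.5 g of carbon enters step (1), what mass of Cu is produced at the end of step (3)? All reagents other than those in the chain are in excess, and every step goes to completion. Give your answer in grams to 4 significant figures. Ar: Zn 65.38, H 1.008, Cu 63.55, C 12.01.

690.5 g

M(C) = 12.01 g/mol.
M(Cu) = 63.55 g/mol.
n(C) = 130.5 / 12.01 = 10.866 mol.
Reaction (1): C→Zn ratio 1:1 ⇒ n(Zn) = 10.866 mol.
Reaction (2): Zn→H2 ratio 1:1 ⇒ n(H2) = 10.866 mol.
Reaction (3): H2→Cu ratio 1:1 ⇒ n(Cu) = 10.866 mol.
Mass of Cu = 10.866 × 63.55 = 690.53 g.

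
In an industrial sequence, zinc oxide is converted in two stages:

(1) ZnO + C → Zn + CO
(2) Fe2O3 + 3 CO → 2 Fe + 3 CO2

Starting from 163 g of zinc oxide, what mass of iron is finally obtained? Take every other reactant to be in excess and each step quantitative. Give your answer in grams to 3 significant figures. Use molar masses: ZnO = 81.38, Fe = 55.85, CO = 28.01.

n(ZnO) = 163.0 / 81.38 = 2.003 mol.
Step 1 gives a 1:1 ratio of ZnO to CO, so n(CO) = 2.003 mol.
In step 2 the CO:Fe ratio is 3:2, so n(Fe) = 1.335 mol.
Mass of Fe = 1.335 × 55.85 = 74.58 g.

74.6 g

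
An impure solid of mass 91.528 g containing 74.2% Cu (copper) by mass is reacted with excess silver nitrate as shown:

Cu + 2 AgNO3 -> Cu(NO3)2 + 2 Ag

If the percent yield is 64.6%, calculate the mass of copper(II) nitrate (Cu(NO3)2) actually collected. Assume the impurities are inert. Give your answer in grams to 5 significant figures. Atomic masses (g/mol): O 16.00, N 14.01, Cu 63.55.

Pure Cu available = 91.528 g × 0.742 = 67.9138 g.
M(Cu) = 63.55 g/mol.
M(Cu(NO3)2) = 63.55 + 2(14.01) + 6(16.00) = 187.57 g/mol.
n(Cu) = 67.9138 g / 63.55 g/mol = 1.06867 mol.
From the equation the Cu:Cu(NO3)2 mole ratio is 1:1, so n(Cu(NO3)2) = 1.06867 × 1/1 = 1.06867 mol.
Mass of Cu(NO3)2 = 1.06867 mol × 187.57 g/mol = 200.450 g.
Actual mass collected = 200.450 g × 0.646 = 129.491 g.

129.49 g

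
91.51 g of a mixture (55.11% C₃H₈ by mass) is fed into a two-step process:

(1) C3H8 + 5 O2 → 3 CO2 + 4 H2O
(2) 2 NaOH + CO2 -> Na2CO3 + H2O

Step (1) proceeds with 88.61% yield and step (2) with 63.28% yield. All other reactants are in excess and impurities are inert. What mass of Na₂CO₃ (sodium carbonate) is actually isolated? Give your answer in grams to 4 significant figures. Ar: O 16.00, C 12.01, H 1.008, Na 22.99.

203.9 g

Pure C3H8 = 91.51 × 0.5511 = 50.431 g.
M(C3H8) = 3(12.01) + 8(1.008) = 44.094 g/mol.
M(Na2CO3) = 2(22.99) + 12.01 + 3(16.00) = 105.99 g/mol.
n(C3H8) = 50.431 / 44.094 = 1.1437 mol.
Step 1 (C3H8:CO2 = 1:3): theoretical n(CO2) = 3.4312 mol; at 88.61% yield, n(CO2) = 3.0403 mol.
Step 2 (CO2:Na2CO3 = 1:1): theoretical n(Na2CO3) = 3.0403 mol, so theoretical mass = 3.0403 × 105.99 = 322.25 g.
At 63.28% yield, actual mass of Na2CO3 = 322.25 × 0.6328 = 203.92 g.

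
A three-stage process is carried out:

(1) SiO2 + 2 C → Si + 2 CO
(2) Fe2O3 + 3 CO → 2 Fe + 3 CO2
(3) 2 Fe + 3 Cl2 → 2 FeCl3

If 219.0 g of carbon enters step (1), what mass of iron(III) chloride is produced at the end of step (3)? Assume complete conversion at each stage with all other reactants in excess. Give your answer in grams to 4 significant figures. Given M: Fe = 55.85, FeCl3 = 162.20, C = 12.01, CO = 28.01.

1972 g

n(C) = 219.0 / 12.01 = 18.235 mol.
Reaction (1): C→CO ratio 2:2 ⇒ n(CO) = 18.235 mol.
Reaction (2): CO→Fe ratio 3:2 ⇒ n(Fe) = 12.157 mol.
Reaction (3): Fe→FeCl3 ratio 2:2 ⇒ n(FeCl3) = 12.157 mol.
Mass of FeCl3 = 12.157 × 162.20 = 1971.8 g.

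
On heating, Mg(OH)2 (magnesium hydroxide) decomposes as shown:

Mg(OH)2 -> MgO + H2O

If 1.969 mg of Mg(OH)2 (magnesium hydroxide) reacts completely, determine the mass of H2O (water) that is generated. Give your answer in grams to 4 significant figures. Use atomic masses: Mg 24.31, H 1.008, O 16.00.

0.0006082 g

M(Mg(OH)2) = 24.31 + 2(16.00) + 2(1.008) = 58.326 g/mol.
M(H2O) = 2(1.008) + 16.00 = 18.016 g/mol.
Convert: 1.969 mg = 0.0019690 g.
n(Mg(OH)2) = 0.0019690 g / 58.326 g/mol = 3.3759 × 10^-5 mol.
From the equation the Mg(OH)2:H2O mole ratio is 1:1, so n(H2O) = 3.3759 × 10^-5 × 1/1 = 3.3759 × 10^-5 mol.
Mass of H2O = 3.3759 × 10^-5 mol × 18.016 g/mol = 0.00060819 g.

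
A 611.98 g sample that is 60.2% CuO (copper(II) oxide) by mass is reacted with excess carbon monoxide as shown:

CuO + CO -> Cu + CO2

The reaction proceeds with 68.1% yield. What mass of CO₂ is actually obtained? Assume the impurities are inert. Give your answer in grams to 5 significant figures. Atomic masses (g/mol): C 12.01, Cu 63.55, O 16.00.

138.80 g

Pure CuO available = 611.98 g × 0.602 = 368.412 g.
M(CuO) = 63.55 + 16.00 = 79.55 g/mol.
M(CO2) = 12.01 + 2(16.00) = 44.01 g/mol.
n(CuO) = 368.412 g / 79.55 g/mol = 4.63120 mol.
From the equation the CuO:CO2 mole ratio is 1:1, so n(CO2) = 4.63120 × 1/1 = 4.63120 mol.
Mass of CO2 = 4.63120 mol × 44.01 g/mol = 203.819 g.
Actual mass collected = 203.819 g × 0.681 = 138.801 g.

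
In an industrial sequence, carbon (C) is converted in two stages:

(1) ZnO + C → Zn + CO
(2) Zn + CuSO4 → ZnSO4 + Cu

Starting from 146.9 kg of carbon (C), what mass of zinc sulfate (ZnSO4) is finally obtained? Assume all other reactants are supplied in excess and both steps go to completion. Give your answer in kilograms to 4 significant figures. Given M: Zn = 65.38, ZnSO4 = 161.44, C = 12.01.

1975 kg

146.9 kg = 146900 g.
n(C) = 146900 / 12.01 = 12231 mol.
Step 1 gives a 1:1 ratio of C to Zn, so n(Zn) = 12231 mol.
In step 2 the Zn:ZnSO4 ratio is 1:1, so n(ZnSO4) = 12231 mol.
Mass of ZnSO4 = 12231 × 161.44 = 1.9746 × 10^6 g = 1975 kg.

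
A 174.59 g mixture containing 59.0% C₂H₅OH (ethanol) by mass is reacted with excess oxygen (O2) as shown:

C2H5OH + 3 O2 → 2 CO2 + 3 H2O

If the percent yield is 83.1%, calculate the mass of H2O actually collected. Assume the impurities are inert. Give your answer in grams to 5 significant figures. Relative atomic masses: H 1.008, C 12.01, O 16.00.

100.43 g

Pure C2H5OH available = 174.59 g × 0.590 = 103.008 g.
M(C2H5OH) = 2(12.01) + 6(1.008) + 16.00 = 46.068 g/mol.
M(H2O) = 2(1.008) + 16.00 = 18.016 g/mol.
n(C2H5OH) = 103.008 g / 46.068 g/mol = 2.23600 mol.
From the equation the C2H5OH:H2O mole ratio is 1:3, so n(H2O) = 2.23600 × 3/1 = 6.70800 mol.
Mass of H2O = 6.70800 mol × 18.016 g/mol = 120.851 g.
Actual mass collected = 120.851 g × 0.831 = 100.428 g.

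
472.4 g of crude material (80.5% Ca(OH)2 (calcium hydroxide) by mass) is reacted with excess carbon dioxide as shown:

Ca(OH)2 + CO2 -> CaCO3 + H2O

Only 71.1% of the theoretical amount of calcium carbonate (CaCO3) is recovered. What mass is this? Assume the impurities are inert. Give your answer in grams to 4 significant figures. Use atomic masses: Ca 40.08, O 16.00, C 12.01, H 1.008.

365.2 g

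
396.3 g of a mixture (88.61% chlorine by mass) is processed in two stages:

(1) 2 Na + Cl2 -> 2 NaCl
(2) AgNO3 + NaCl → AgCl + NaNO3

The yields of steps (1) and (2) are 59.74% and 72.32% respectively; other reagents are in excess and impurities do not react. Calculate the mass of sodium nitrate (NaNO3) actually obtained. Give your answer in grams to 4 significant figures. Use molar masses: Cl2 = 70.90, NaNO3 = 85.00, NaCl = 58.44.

Pure Cl2 = 396.3 × 0.8861 = 351.16 g.
n(Cl2) = 351.16 / 70.90 = 4.9529 mol.
Step 1 (Cl2:NaCl = 1:2): theoretical n(NaCl) = 9.9058 mol; at 59.74% yield, n(NaCl) = 5.9177 mol.
Step 2 (NaCl:NaNO3 = 1:1): theoretical n(NaNO3) = 5.9177 mol, so theoretical mass = 5.9177 × 85.00 = 503.01 g.
At 72.32% yield, actual mass of NaNO3 = 503.01 × 0.7232 = 363.78 g.

363.8 g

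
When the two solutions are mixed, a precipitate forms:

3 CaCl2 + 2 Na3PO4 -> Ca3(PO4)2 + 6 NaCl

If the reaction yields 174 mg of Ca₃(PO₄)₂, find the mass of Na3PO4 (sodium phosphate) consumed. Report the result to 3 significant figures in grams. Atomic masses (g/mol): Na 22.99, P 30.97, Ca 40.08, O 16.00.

0.184 g

M(Ca3(PO4)2) = 3(40.08) + 2(30.97) + 8(16.00) = 310.18 g/mol.
M(Na3PO4) = 3(22.99) + 30.97 + 4(16.00) = 163.94 g/mol.
Convert: 174 mg = 0.1740 g.
n(Ca3(PO4)2) = 0.1740 g / 310.18 g/mol = 0.0005610 mol.
From the equation the Ca3(PO4)2:Na3PO4 mole ratio is 1:2, so n(Na3PO4) = 0.0005610 × 2/1 = 0.001122 mol.
Mass of Na3PO4 = 0.001122 mol × 163.94 g/mol = 0.1839 g.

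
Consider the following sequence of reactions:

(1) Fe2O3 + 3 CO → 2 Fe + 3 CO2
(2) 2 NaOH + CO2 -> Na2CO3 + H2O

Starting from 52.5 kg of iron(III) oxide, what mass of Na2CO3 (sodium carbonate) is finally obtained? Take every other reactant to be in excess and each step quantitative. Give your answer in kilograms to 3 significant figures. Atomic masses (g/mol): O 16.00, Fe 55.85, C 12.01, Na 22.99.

105 kg

M(Fe2O3) = 2(55.85) + 3(16.00) = 159.70 g/mol.
M(Na2CO3) = 2(22.99) + 12.01 + 3(16.00) = 105.99 g/mol.
52.5 kg = 52500 g.
n(Fe2O3) = 52500 / 159.70 = 328.7 mol.
Step 1 gives a 1:3 ratio of Fe2O3 to CO2, so n(CO2) = 986.2 mol.
In step 2 the CO2:Na2CO3 ratio is 1:1, so n(Na2CO3) = 986.2 mol.
Mass of Na2CO3 = 986.2 × 105.99 = 104500 g = 105 kg.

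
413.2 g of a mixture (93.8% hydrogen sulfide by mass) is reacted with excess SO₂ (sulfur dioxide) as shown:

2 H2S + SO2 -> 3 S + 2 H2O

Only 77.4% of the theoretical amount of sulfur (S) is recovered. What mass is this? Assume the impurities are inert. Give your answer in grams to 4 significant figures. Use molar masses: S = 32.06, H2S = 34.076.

423.4 g

Pure H2S available = 413.2 g × 0.938 = 387.58 g.
n(H2S) = 387.58 g / 34.076 g/mol = 11.374 mol.
From the equation the H2S:S mole ratio is 2:3, so n(S) = 11.374 × 3/2 = 17.061 mol.
Mass of S = 17.061 mol × 32.06 g/mol = 546.98 g.
Actual mass collected = 546.98 g × 0.774 = 423.36 g.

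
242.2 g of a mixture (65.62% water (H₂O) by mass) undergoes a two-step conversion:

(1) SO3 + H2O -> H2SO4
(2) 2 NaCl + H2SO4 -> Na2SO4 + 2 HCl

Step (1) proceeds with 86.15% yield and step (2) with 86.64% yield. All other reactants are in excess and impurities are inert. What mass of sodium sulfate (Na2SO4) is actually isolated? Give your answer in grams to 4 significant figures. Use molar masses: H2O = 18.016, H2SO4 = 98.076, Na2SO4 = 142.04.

935.3 g

Pure H2O = 242.2 × 0.6562 = 158.93 g.
n(H2O) = 158.93 / 18.016 = 8.8217 mol.
Step 1 (H2O:H2SO4 = 1:1): theoretical n(H2SO4) = 8.8217 mol; at 86.15% yield, n(H2SO4) = 7.5999 mol.
Step 2 (H2SO4:Na2SO4 = 1:1): theoretical n(Na2SO4) = 7.5999 mol, so theoretical mass = 7.5999 × 142.04 = 1079.5 g.
At 86.64% yield, actual mass of Na2SO4 = 1079.5 × 0.8664 = 935.27 g.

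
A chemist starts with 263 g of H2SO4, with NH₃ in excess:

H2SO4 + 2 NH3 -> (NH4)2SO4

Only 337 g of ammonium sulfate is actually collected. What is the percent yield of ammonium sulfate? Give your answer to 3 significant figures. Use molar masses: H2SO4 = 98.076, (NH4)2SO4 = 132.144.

n(H2SO4) = 263.0 g / 98.076 g/mol = 2.682 mol.
From the equation the H2SO4:(NH4)2SO4 mole ratio is 1:1, so n((NH4)2SO4) = 2.682 × 1/1 = 2.682 mol.
Mass of (NH4)2SO4 = 2.682 mol × 132.144 g/mol = 354.4 g.
This is the theoretical yield. Percent yield = 337 g / 354.4 g × 100% = 95.10%.

95.1 %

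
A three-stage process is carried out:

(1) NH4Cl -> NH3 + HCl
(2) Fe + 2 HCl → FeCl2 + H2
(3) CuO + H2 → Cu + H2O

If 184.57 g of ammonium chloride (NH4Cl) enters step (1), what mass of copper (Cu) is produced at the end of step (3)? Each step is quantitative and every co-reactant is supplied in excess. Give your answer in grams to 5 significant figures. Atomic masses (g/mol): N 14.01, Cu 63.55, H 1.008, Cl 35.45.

109.64 g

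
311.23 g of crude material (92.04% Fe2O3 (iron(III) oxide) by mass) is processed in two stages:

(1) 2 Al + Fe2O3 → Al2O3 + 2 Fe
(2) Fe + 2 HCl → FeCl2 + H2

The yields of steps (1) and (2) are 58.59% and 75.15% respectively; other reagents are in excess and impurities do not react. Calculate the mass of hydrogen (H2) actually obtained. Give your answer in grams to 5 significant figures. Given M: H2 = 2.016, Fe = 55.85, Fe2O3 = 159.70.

Pure Fe2O3 = 311.23 × 0.9204 = 286.456 g.
n(Fe2O3) = 286.456 / 159.70 = 1.79371 mol.
Step 1 (Fe2O3:Fe = 1:2): theoretical n(Fe) = 3.58743 mol; at 58.59% yield, n(Fe) = 2.10187 mol.
Step 2 (Fe:H2 = 1:1): theoretical n(H2) = 2.10187 mol, so theoretical mass = 2.10187 × 2.016 = 4.23738 g.
At 75.15% yield, actual mass of H2 = 4.23738 × 0.7515 = 3.18439 g.

3.1844 g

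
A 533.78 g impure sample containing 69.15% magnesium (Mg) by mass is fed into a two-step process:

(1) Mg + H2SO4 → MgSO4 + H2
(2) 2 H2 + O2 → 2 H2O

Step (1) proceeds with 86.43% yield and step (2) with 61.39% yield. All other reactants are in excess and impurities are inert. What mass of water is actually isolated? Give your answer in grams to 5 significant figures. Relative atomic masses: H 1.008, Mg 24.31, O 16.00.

Pure Mg = 533.78 × 0.6915 = 369.109 g.
M(Mg) = 24.31 g/mol.
M(H2O) = 2(1.008) + 16.00 = 18.016 g/mol.
n(Mg) = 369.109 / 24.31 = 15.1834 mol.
Step 1 (Mg:H2 = 1:1): theoretical n(H2) = 15.1834 mol; at 86.43% yield, n(H2) = 13.1230 mol.
Step 2 (H2:H2O = 2:2): theoretical n(H2O) = 13.1230 mol, so theoretical mass = 13.1230 × 18.016 = 236.424 g.
At 61.39% yield, actual mass of H2O = 236.424 × 0.6139 = 145.141 g.

145.14 g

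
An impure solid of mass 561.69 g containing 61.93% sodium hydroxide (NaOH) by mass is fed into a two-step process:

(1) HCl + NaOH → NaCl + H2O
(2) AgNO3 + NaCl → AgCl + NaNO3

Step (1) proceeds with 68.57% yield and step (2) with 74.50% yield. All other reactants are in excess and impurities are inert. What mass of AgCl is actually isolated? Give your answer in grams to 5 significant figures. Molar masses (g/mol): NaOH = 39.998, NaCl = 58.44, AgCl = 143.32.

636.73 g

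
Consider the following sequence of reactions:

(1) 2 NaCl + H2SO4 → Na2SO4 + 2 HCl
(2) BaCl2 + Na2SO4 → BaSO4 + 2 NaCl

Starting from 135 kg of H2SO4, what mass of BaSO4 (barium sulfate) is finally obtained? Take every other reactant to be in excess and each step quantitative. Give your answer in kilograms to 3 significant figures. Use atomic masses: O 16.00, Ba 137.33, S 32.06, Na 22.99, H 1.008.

M(H2SO4) = 2(1.008) + 32.06 + 4(16.00) = 98.076 g/mol.
M(BaSO4) = 137.33 + 32.06 + 4(16.00) = 233.39 g/mol.
135 kg = 135000 g.
n(H2SO4) = 135000 / 98.076 = 1376 mol.
Step 1 gives a 1:1 ratio of H2SO4 to Na2SO4, so n(Na2SO4) = 1376 mol.
In step 2 the Na2SO4:BaSO4 ratio is 1:1, so n(BaSO4) = 1376 mol.
Mass of BaSO4 = 1376 × 233.39 = 321300 g = 321 kg.

321 kg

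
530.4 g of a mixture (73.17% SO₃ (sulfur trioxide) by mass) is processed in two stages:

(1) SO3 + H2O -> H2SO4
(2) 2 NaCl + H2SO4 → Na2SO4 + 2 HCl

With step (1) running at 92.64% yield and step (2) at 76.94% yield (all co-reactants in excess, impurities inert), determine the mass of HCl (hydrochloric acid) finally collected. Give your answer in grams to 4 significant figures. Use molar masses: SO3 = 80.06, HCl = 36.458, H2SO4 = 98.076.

251.9 g

Pure SO3 = 530.4 × 0.7317 = 388.09 g.
n(SO3) = 388.09 / 80.06 = 4.8475 mol.
Step 1 (SO3:H2SO4 = 1:1): theoretical n(H2SO4) = 4.8475 mol; at 92.64% yield, n(H2SO4) = 4.4908 mol.
Step 2 (H2SO4:HCl = 1:2): theoretical n(HCl) = 8.9815 mol, so theoretical mass = 8.9815 × 36.458 = 327.45 g.
At 76.94% yield, actual mass of HCl = 327.45 × 0.7694 = 251.94 g.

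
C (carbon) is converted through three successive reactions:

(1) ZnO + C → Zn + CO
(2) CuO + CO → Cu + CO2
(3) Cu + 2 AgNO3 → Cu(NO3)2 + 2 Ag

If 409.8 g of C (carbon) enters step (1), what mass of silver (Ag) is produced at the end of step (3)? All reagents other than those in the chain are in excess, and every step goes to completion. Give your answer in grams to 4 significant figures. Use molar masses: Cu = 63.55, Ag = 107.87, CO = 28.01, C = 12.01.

7361 g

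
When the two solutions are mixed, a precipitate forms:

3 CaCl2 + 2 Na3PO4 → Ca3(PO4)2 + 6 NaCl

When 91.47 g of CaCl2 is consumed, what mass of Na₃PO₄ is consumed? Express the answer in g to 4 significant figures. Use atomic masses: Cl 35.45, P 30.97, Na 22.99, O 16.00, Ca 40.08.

90.08 g

M(CaCl2) = 40.08 + 2(35.45) = 110.98 g/mol.
M(Na3PO4) = 3(22.99) + 30.97 + 4(16.00) = 163.94 g/mol.
n(CaCl2) = 91.470 g / 110.98 g/mol = 0.82420 mol.
From the equation the CaCl2:Na3PO4 mole ratio is 3:2, so n(Na3PO4) = 0.82420 × 2/3 = 0.54947 mol.
Mass of Na3PO4 = 0.54947 mol × 163.94 g/mol = 90.080 g.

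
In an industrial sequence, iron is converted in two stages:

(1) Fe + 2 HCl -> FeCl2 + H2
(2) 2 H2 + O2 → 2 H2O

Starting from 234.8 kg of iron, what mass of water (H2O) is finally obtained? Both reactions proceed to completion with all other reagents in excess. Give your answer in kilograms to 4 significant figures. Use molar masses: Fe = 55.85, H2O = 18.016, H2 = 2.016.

234.8 kg = 234800 g.
n(Fe) = 234800 / 55.85 = 4204.1 mol.
Step 1 gives a 1:1 ratio of Fe to H2, so n(H2) = 4204.1 mol.
In step 2 the H2:H2O ratio is 2:2, so n(H2O) = 4204.1 mol.
Mass of H2O = 4204.1 × 18.016 = 75741 g = 75.74 kg.

75.74 kg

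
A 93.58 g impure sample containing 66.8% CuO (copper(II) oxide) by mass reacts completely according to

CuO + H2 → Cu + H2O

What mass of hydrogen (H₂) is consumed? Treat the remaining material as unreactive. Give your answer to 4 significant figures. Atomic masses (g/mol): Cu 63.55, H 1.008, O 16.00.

1.584 g

Mass of pure CuO = 93.58 g × 0.668 = 62.511 g.
M(CuO) = 63.55 + 16.00 = 79.55 g/mol.
M(H2) = 2(1.008) = 2.016 g/mol.
n(CuO) = 62.511 g / 79.55 g/mol = 0.78581 mol.
From the equation the CuO:H2 mole ratio is 1:1, so n(H2) = 0.78581 × 1/1 = 0.78581 mol.
Mass of H2 = 0.78581 mol × 2.016 g/mol = 1.5842 g.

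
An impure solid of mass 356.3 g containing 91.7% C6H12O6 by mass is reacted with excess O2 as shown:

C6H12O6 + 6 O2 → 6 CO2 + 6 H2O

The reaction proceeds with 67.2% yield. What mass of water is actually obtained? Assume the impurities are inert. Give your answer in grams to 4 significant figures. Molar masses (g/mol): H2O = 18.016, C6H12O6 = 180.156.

131.7 g

Pure C6H12O6 available = 356.3 g × 0.917 = 326.73 g.
n(C6H12O6) = 326.73 g / 180.156 g/mol = 1.8136 mol.
From the equation the C6H12O6:H2O mole ratio is 1:6, so n(H2O) = 1.8136 × 6/1 = 10.881 mol.
Mass of H2O = 10.881 mol × 18.016 g/mol = 196.04 g.
Actual mass collected = 196.04 g × 0.672 = 131.74 g.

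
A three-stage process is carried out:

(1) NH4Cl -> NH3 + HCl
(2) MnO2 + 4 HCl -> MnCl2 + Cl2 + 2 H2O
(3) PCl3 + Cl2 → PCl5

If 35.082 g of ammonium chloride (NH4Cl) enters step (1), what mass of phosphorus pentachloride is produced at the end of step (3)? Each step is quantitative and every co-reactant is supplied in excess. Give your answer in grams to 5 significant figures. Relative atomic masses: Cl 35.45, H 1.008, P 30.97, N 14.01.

M(NH4Cl) = 14.01 + 4(1.008) + 35.45 = 53.492 g/mol.
M(PCl5) = 30.97 + 5(35.45) = 208.22 g/mol.
n(NH4Cl) = 35.082 / 53.492 = 0.655836 mol.
Reaction (1): NH4Cl→HCl ratio 1:1 ⇒ n(HCl) = 0.655836 mol.
Reaction (2): HCl→Cl2 ratio 4:1 ⇒ n(Cl2) = 0.163959 mol.
Reaction (3): Cl2→PCl5 ratio 1:1 ⇒ n(PCl5) = 0.163959 mol.
Mass of PCl5 = 0.163959 × 208.22 = 34.1396 g.

34.140 g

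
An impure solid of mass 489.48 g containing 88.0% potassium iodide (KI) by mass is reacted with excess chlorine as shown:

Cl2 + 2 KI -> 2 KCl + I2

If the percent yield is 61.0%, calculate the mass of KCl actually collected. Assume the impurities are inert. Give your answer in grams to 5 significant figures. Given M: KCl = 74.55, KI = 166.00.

118.00 g

Pure KI available = 489.48 g × 0.880 = 430.742 g.
n(KI) = 430.742 g / 166.00 g/mol = 2.59483 mol.
From the equation the KI:KCl mole ratio is 2:2, so n(KCl) = 2.59483 × 2/2 = 2.59483 mol.
Mass of KCl = 2.59483 mol × 74.55 g/mol = 193.445 g.
Actual mass collected = 193.445 g × 0.610 = 118.001 g.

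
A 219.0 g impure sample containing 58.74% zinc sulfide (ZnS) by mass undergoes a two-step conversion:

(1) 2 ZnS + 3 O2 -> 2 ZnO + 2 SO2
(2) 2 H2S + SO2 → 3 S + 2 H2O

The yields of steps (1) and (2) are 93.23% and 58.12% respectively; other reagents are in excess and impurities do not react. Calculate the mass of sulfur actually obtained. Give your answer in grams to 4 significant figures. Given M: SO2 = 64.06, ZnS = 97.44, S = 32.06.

68.80 g

Pure ZnS = 219.0 × 0.5874 = 128.64 g.
n(ZnS) = 128.64 / 97.44 = 1.3202 mol.
Step 1 (ZnS:SO2 = 2:2): theoretical n(SO2) = 1.3202 mol; at 93.23% yield, n(SO2) = 1.2308 mol.
Step 2 (SO2:S = 1:3): theoretical n(S) = 3.6925 mol, so theoretical mass = 3.6925 × 32.06 = 118.38 g.
At 58.12% yield, actual mass of S = 118.38 × 0.5812 = 68.803 g.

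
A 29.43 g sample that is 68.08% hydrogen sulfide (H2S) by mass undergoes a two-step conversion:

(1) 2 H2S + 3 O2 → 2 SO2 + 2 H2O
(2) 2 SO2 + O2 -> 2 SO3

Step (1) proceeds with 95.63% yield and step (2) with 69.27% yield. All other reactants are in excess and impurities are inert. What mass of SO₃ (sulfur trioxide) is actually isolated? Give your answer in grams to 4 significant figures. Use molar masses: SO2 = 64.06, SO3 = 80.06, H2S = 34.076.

31.18 g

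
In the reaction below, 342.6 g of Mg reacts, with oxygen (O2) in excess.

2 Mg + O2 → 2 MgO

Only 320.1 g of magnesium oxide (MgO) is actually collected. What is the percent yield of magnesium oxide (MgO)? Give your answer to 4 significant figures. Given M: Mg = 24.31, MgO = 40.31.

56.35 %

n(Mg) = 342.60 g / 24.31 g/mol = 14.093 mol.
From the equation the Mg:MgO mole ratio is 2:2, so n(MgO) = 14.093 × 2/2 = 14.093 mol.
Mass of MgO = 14.093 mol × 40.31 g/mol = 568.09 g.
This is the theoretical yield. Percent yield = 320.1 g / 568.09 g × 100% = 56.347%.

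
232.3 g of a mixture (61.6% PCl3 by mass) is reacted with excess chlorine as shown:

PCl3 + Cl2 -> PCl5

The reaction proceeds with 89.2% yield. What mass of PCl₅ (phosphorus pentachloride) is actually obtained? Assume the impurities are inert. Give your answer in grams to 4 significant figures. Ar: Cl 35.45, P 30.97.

Pure PCl3 available = 232.3 g × 0.616 = 143.10 g.
M(PCl3) = 30.97 + 3(35.45) = 137.32 g/mol.
M(PCl5) = 30.97 + 5(35.45) = 208.22 g/mol.
n(PCl3) = 143.10 g / 137.32 g/mol = 1.0421 mol.
From the equation the PCl3:PCl5 mole ratio is 1:1, so n(PCl5) = 1.0421 × 1/1 = 1.0421 mol.
Mass of PCl5 = 1.0421 mol × 208.22 g/mol = 216.98 g.
Actual mass collected = 216.98 g × 0.892 = 193.55 g.

193.5 g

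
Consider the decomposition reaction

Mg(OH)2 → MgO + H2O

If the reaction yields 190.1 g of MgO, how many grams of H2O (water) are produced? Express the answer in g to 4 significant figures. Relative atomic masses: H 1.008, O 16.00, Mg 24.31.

M(MgO) = 24.31 + 16.00 = 40.31 g/mol.
M(H2O) = 2(1.008) + 16.00 = 18.016 g/mol.
n(MgO) = 190.10 g / 40.31 g/mol = 4.7160 mol.
From the equation the MgO:H2O mole ratio is 1:1, so n(H2O) = 4.7160 × 1/1 = 4.7160 mol.
Mass of H2O = 4.7160 mol × 18.016 g/mol = 84.963 g.

84.96 g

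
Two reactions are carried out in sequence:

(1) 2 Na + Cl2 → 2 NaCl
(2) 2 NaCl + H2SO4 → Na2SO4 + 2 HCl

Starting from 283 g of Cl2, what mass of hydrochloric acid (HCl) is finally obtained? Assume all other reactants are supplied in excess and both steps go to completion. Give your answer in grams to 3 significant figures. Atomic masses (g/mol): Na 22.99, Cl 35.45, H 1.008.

291 g

M(Cl2) = 2(35.45) = 70.90 g/mol.
M(HCl) = 1.008 + 35.45 = 36.458 g/mol.
n(Cl2) = 283.0 / 70.90 = 3.992 mol.
Step 1 gives a 1:2 ratio of Cl2 to NaCl, so n(NaCl) = 7.983 mol.
In step 2 the NaCl:HCl ratio is 2:2, so n(HCl) = 7.983 mol.
Mass of HCl = 7.983 × 36.458 = 291.0 g.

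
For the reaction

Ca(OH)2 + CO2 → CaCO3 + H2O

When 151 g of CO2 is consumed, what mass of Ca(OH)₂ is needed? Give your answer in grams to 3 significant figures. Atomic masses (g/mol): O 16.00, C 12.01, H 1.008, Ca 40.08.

254 g

M(CO2) = 12.01 + 2(16.00) = 44.01 g/mol.
M(Ca(OH)2) = 40.08 + 2(16.00) + 2(1.008) = 74.096 g/mol.
n(CO2) = 151.0 g / 44.01 g/mol = 3.431 mol.
From the equation the CO2:Ca(OH)2 mole ratio is 1:1, so n(Ca(OH)2) = 3.431 × 1/1 = 3.431 mol.
Mass of Ca(OH)2 = 3.431 mol × 74.096 g/mol = 254.2 g.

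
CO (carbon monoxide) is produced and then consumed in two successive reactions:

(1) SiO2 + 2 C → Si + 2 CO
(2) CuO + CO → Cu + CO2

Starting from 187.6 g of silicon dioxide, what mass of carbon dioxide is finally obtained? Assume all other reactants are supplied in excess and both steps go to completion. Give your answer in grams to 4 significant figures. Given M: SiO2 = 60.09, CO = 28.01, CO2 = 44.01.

274.8 g

n(SiO2) = 187.60 / 60.09 = 3.1220 mol.
Step 1 gives a 1:2 ratio of SiO2 to CO, so n(CO) = 6.2440 mol.
In step 2 the CO:CO2 ratio is 1:1, so n(CO2) = 6.2440 mol.
Mass of CO2 = 6.2440 × 44.01 = 274.80 g.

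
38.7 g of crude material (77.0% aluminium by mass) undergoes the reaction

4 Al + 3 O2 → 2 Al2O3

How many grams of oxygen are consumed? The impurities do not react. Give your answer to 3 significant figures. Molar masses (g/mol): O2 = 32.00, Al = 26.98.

26.5 g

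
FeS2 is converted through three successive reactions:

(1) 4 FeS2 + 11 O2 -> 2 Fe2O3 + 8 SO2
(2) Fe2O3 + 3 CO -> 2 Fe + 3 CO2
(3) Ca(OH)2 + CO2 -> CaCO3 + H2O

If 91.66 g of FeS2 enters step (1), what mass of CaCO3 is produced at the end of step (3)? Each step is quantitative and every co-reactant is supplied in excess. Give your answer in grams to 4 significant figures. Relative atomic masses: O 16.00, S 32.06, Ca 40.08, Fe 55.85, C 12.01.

M(FeS2) = 55.85 + 2(32.06) = 119.97 g/mol.
M(CaCO3) = 40.08 + 12.01 + 3(16.00) = 100.09 g/mol.
n(FeS2) = 91.66 / 119.97 = 0.76402 mol.
Reaction (1): FeS2→Fe2O3 ratio 4:2 ⇒ n(Fe2O3) = 0.38201 mol.
Reaction (2): Fe2O3→CO2 ratio 1:3 ⇒ n(CO2) = 1.1460 mol.
Reaction (3): CO2→CaCO3 ratio 1:1 ⇒ n(CaCO3) = 1.1460 mol.
Mass of CaCO3 = 1.1460 × 100.09 = 114.71 g.

114.7 g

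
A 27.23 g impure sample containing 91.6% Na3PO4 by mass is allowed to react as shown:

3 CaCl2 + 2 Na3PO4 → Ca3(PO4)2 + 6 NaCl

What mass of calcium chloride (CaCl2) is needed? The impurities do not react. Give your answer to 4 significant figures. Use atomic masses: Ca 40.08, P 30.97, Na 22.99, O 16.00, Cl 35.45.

25.33 g

Mass of pure Na3PO4 = 27.23 g × 0.916 = 24.943 g.
M(Na3PO4) = 3(22.99) + 30.97 + 4(16.00) = 163.94 g/mol.
M(CaCl2) = 40.08 + 2(35.45) = 110.98 g/mol.
n(Na3PO4) = 24.943 g / 163.94 g/mol = 0.15215 mol.
From the equation the Na3PO4:CaCl2 mole ratio is 2:3, so n(CaCl2) = 0.15215 × 3/2 = 0.22822 mol.
Mass of CaCl2 = 0.22822 mol × 110.98 g/mol = 25.328 g.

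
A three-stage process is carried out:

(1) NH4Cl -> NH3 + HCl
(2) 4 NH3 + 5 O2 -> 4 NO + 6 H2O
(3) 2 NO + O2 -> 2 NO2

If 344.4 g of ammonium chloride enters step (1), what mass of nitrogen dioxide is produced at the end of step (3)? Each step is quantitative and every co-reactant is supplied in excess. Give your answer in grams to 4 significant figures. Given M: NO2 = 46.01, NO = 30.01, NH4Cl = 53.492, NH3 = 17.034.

296.2 g

n(NH4Cl) = 344.4 / 53.492 = 6.4383 mol.
Reaction (1): NH4Cl→NH3 ratio 1:1 ⇒ n(NH3) = 6.4383 mol.
Reaction (2): NH3→NO ratio 4:4 ⇒ n(NO) = 6.4383 mol.
Reaction (3): NO→NO2 ratio 2:2 ⇒ n(NO2) = 6.4383 mol.
Mass of NO2 = 6.4383 × 46.01 = 296.23 g.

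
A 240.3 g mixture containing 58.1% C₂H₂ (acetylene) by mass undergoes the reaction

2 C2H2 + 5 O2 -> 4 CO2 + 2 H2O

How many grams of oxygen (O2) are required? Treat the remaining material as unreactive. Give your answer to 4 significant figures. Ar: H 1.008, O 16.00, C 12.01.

429.0 g

Mass of pure C2H2 = 240.3 g × 0.581 = 139.61 g.
M(C2H2) = 2(12.01) + 2(1.008) = 26.036 g/mol.
M(O2) = 2(16.00) = 32.00 g/mol.
n(C2H2) = 139.61 g / 26.036 g/mol = 5.3624 mol.
From the equation the C2H2:O2 mole ratio is 2:5, so n(O2) = 5.3624 × 5/2 = 13.406 mol.
Mass of O2 = 13.406 mol × 32.00 g/mol = 428.99 g.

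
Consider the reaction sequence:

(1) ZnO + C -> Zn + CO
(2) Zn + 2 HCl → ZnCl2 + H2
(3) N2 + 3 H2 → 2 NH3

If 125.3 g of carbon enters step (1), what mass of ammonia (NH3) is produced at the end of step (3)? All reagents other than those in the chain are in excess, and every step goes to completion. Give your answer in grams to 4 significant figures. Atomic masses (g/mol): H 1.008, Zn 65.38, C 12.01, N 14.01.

118.5 g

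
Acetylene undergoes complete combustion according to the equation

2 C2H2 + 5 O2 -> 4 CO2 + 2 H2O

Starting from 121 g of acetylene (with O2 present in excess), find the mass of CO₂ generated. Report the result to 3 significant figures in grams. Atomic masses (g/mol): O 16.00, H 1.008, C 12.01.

M(C2H2) = 2(12.01) + 2(1.008) = 26.036 g/mol.
M(CO2) = 12.01 + 2(16.00) = 44.01 g/mol.
n(C2H2) = 121.0 g / 26.036 g/mol = 4.647 mol.
From the equation the C2H2:CO2 mole ratio is 2:4, so n(CO2) = 4.647 × 4/2 = 9.295 mol.
Mass of CO2 = 9.295 mol × 44.01 g/mol = 409.1 g.

409 g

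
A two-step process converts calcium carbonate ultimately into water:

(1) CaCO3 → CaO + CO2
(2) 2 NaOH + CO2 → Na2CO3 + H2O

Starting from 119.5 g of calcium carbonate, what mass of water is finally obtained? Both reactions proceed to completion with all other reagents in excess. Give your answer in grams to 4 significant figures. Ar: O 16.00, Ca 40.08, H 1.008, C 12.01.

M(CaCO3) = 40.08 + 12.01 + 3(16.00) = 100.09 g/mol.
M(H2O) = 2(1.008) + 16.00 = 18.016 g/mol.
n(CaCO3) = 119.50 / 100.09 = 1.1939 mol.
Step 1 gives a 1:1 ratio of CaCO3 to CO2, so n(CO2) = 1.1939 mol.
In step 2 the CO2:H2O ratio is 1:1, so n(H2O) = 1.1939 mol.
Mass of H2O = 1.1939 × 18.016 = 21.510 g.

21.51 g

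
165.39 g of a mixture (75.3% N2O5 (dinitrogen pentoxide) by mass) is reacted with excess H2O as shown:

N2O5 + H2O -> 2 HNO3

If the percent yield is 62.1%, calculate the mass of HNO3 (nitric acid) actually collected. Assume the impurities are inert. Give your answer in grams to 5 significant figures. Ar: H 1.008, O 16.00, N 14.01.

Pure N2O5 available = 165.39 g × 0.753 = 124.539 g.
M(N2O5) = 2(14.01) + 5(16.00) = 108.02 g/mol.
M(HNO3) = 1.008 + 14.01 + 3(16.00) = 63.018 g/mol.
n(N2O5) = 124.539 g / 108.02 g/mol = 1.15292 mol.
From the equation the N2O5:HNO3 mole ratio is 1:2, so n(HNO3) = 1.15292 × 2/1 = 2.30584 mol.
Mass of HNO3 = 2.30584 mol × 63.018 g/mol = 145.310 g.
Actual mass collected = 145.310 g × 0.621 = 90.2373 g.

90.237 g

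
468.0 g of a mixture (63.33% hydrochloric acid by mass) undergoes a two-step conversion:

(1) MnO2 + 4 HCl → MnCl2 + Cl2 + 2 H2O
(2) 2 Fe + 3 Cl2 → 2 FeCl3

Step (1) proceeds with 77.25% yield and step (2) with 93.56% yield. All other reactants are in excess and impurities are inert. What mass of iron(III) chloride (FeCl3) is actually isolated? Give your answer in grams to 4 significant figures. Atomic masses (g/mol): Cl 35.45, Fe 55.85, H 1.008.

158.8 g

Pure HCl = 468.0 × 0.6333 = 296.38 g.
M(HCl) = 1.008 + 35.45 = 36.458 g/mol.
M(FeCl3) = 55.85 + 3(35.45) = 162.20 g/mol.
n(HCl) = 296.38 / 36.458 = 8.1295 mol.
Step 1 (HCl:Cl2 = 4:1): theoretical n(Cl2) = 2.0324 mol; at 77.25% yield, n(Cl2) = 1.5700 mol.
Step 2 (Cl2:FeCl3 = 3:2): theoretical n(FeCl3) = 1.0467 mol, so theoretical mass = 1.0467 × 162.20 = 169.77 g.
At 93.56% yield, actual mass of FeCl3 = 169.77 × 0.9356 = 158.84 g.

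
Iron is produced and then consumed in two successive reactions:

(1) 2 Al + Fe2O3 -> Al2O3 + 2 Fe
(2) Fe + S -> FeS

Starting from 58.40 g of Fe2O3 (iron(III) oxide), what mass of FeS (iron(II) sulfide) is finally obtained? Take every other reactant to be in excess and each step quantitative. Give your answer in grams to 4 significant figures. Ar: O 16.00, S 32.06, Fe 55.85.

64.29 g

M(Fe2O3) = 2(55.85) + 3(16.00) = 159.70 g/mol.
M(FeS) = 55.85 + 32.06 = 87.91 g/mol.
n(Fe2O3) = 58.400 / 159.70 = 0.36569 mol.
Step 1 gives a 1:2 ratio of Fe2O3 to Fe, so n(Fe) = 0.73137 mol.
In step 2 the Fe:FeS ratio is 1:1, so n(FeS) = 0.73137 mol.
Mass of FeS = 0.73137 × 87.91 = 64.295 g.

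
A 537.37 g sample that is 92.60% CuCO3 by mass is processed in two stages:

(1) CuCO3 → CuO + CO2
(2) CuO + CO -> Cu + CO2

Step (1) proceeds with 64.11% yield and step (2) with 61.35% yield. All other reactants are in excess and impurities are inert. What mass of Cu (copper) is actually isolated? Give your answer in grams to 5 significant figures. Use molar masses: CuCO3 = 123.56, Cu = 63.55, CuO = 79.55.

Pure CuCO3 = 537.37 × 0.9260 = 497.605 g.
n(CuCO3) = 497.605 / 123.56 = 4.02723 mol.
Step 1 (CuCO3:CuO = 1:1): theoretical n(CuO) = 4.02723 mol; at 64.11% yield, n(CuO) = 2.58186 mol.
Step 2 (CuO:Cu = 1:1): theoretical n(Cu) = 2.58186 mol, so theoretical mass = 2.58186 × 63.55 = 164.077 g.
At 61.35% yield, actual mass of Cu = 164.077 × 0.6135 = 100.661 g.

100.66 g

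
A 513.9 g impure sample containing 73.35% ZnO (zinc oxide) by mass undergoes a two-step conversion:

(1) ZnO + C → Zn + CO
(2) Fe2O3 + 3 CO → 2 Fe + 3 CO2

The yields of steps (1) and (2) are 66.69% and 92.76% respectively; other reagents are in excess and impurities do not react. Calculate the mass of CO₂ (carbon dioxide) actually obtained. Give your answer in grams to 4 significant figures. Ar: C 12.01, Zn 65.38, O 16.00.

126.1 g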